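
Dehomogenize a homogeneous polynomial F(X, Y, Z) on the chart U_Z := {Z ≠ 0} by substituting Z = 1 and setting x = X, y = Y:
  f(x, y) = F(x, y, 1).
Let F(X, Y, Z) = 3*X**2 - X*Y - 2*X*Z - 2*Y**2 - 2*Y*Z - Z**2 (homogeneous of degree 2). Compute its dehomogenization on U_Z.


f(x, y) = 3*x**2 - x*y - 2*x - 2*y**2 - 2*y - 1

On U_Z we set Z = 1. Each monomial c·X^i·Y^j·Z^k in F becomes c·x^i·y^j·1^k = c·x^i·y^j.
Substituting Z = 1: F(X, Y, 1) = 3*x**2 - x*y - 2*x - 2*y**2 - 2*y - 1.
Note: deg(f) ≤ deg(F) = 2; strict inequality happens when F is divisible by Z (lost terms).


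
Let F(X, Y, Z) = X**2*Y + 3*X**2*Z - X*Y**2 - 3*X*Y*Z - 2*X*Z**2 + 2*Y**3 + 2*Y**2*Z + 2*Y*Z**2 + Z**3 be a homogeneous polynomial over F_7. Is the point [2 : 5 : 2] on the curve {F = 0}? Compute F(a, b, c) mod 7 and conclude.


F(2,5,2) ≡ 1 (mod 7); P is NOT on the curve.

Evaluate F(2, 5, 2) term-by-term (mod 7).
  X**2*Y ↦ 1·4·5·1 = 20
  3*X**2*Z ↦ 3·4·1·2 = 24
  -X*Y**2 ↦ -1·2·25·1 = -50
  -3*X*Y*Z ↦ -3·2·5·2 = -60
  -2*X*Z**2 ↦ -2·2·1·4 = -16
  2*Y**3 ↦ 2·1·125·1 = 250
  2*Y**2*Z ↦ 2·1·25·2 = 100
  2*Y*Z**2 ↦ 2·1·5·4 = 40
  Z**3 ↦ 1·1·1·8 = 8
Sum: F(2, 5, 2) = (20) + (24) + (-50) + (-60) + (-16) + (250) + (100) + (40) + (8) = 316.
Reducing mod 7: 316 ≡ 1 (mod 7).
Since F(a, b, c) ≡ 1 ≠ 0 (mod 7), P does NOT lie on the curve.


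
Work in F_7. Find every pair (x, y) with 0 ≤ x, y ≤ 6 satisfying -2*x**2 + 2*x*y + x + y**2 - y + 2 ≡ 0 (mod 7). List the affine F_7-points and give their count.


Affine F_7-points: {(0, 4), (1, 2), (1, 4), (2, 1), (2, 3), (3, 1), (5, 2), (5, 3)}; count = 8.

For each of the 49 pairs (x, y) ∈ F_7², evaluate f(x, y) mod 7. Record the zeros.
  x = 0: [0↦2, 1↦2, 2↦4, 3↦1, 4↦0, 5↦1, 6↦4]  zeros at y ∈ {4}
  x = 1: [0↦1, 1↦3, 2↦0, 3↦6, 4↦0, 5↦3, 6↦1]  zeros at y ∈ {2, 4}
  x = 2: [0↦3, 1↦0, 2↦6, 3↦0, 4↦3, 5↦1, 6↦1]  zeros at y ∈ {1, 3}
  x = 3: [0↦1, 1↦0, 2↦1, 3↦4, 4↦2, 5↦2, 6↦4]  zeros at y ∈ {1}
  x = 4: [0↦2, 1↦3, 2↦6, 3↦4, 4↦4, 5↦6, 6↦3]  zeros at y ∈ ∅
  x = 5: [0↦6, 1↦2, 2↦0, 3↦0, 4↦2, 5↦6, 6↦5]  zeros at y ∈ {2, 3}
  x = 6: [0↦6, 1↦4, 2↦4, 3↦6, 4↦3, 5↦2, 6↦3]  zeros at y ∈ ∅
Collecting zeros: affine points = {(0, 4), (1, 2), (1, 4), (2, 1), (2, 3), (3, 1), (5, 2), (5, 3)}.
Total count |C(F_7)_aff| = 8.


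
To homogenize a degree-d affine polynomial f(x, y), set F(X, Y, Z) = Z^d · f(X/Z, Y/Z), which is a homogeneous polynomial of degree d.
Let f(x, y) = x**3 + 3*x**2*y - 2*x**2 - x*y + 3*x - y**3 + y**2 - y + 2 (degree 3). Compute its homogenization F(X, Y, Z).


F(X, Y, Z) = X**3 + 3*X**2*Y - 2*X**2*Z - X*Y*Z + 3*X*Z**2 - Y**3 + Y**2*Z - Y*Z**2 + 2*Z**3

deg(f) = 3.
Substitute x = X/Z, y = Y/Z into f, then multiply by Z^3.
  monomial 1·x^3·y^0 ↦ 1·X^3·Y^0·Z^0.
  monomial 3·x^2·y^1 ↦ 3·X^2·Y^1·Z^0.
  monomial -2·x^2·y^0 ↦ -2·X^2·Y^0·Z^1.
  monomial -1·x^1·y^1 ↦ -1·X^1·Y^1·Z^1.
  monomial 3·x^1·y^0 ↦ 3·X^1·Y^0·Z^2.
  monomial -1·x^0·y^3 ↦ -1·X^0·Y^3·Z^0.
  monomial 1·x^0·y^2 ↦ 1·X^0·Y^2·Z^1.
  monomial -1·x^0·y^1 ↦ -1·X^0·Y^1·Z^2.
  monomial 2·x^0·y^0 ↦ 2·X^0·Y^0·Z^3.
Collecting: F(X, Y, Z) = X**3 + 3*X**2*Y - 2*X**2*Z - X*Y*Z + 3*X*Z**2 - Y**3 + Y**2*Z - Y*Z**2 + 2*Z**3.


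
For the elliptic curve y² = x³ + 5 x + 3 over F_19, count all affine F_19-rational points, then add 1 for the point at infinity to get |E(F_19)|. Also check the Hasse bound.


Affine points = {(1, 3), (1, 16), (3, 8), (3, 11), (4, 7), (4, 12), (5, 1), (5, 18), (7, 1), (7, 18), (8, 2), (8, 17), (9, 6), (9, 13), (12, 9), (12, 10), (13, 2), (13, 17), (14, 9), (14, 10), (17, 2), (17, 17), (18, 4), (18, 15)}; affine count = 24; |E(F_19)| = 25.

Discriminant check: Δ ∝ 4a³ + 27b² = 4·5³ + 27·3² = 4·125 + 27·9 ≡ 2 (mod 19). Nonzero ⇒ E is nonsingular.
For each x ∈ F_19, compute rhs = x³ + 5·x + 3 mod 19, then count y ∈ F_19 with y² ≡ rhs.
  x = 0: rhs = 3, matching y values: none (0 points).
  x = 1: rhs = 9, matching y values: 3, 16 (2 points).
  x = 2: rhs = 2, matching y values: none (0 points).
  x = 3: rhs = 7, matching y values: 8, 11 (2 points).
  x = 4: rhs = 11, matching y values: 7, 12 (2 points).
  x = 5: rhs = 1, matching y values: 1, 18 (2 points).
  x = 6: rhs = 2, matching y values: none (0 points).
  x = 7: rhs = 1, matching y values: 1, 18 (2 points).
  x = 8: rhs = 4, matching y values: 2, 17 (2 points).
  x = 9: rhs = 17, matching y values: 6, 13 (2 points).
  x = 10: rhs = 8, matching y values: none (0 points).
  x = 11: rhs = 2, matching y values: none (0 points).
  x = 12: rhs = 5, matching y values: 9, 10 (2 points).
  x = 13: rhs = 4, matching y values: 2, 17 (2 points).
  x = 14: rhs = 5, matching y values: 9, 10 (2 points).
  x = 15: rhs = 14, matching y values: none (0 points).
  x = 16: rhs = 18, matching y values: none (0 points).
  x = 17: rhs = 4, matching y values: 2, 17 (2 points).
  x = 18: rhs = 16, matching y values: 4, 15 (2 points).
Total affine count: 24.
Full point count |E(F_19)| = 24 + 1 = 25.
Hasse bound: |25 − (19+1)| = |5| = 5 ≤ 2√19 ≈ 8.7178 ✓.


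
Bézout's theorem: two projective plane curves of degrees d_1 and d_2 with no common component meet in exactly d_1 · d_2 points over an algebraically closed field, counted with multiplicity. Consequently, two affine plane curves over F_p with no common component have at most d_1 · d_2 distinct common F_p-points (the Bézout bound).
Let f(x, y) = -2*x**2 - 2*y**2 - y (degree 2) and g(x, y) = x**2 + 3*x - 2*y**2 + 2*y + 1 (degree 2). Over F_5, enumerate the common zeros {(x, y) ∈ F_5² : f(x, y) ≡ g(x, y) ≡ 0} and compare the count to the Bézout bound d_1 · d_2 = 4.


Common zeros: {(1, 1)}; count = 1; Bézout bound = 4.

deg(f) = 2, deg(g) = 2, so Bézout bound = 4.
Scan x ∈ F_5. For each x, list the y ∈ F_5 with f(x, y) ≡ 0 and those with g(x, y) ≡ 0 (mod 5); the common zeros in that column are the intersection.
  x = 0: f ≡ 0 at y ∈ {0, 2}; g ≡ 0 at y ∈ ∅; common: ∅.
  x = 1: f ≡ 0 at y ∈ {1}; g ≡ 0 at y ∈ {0, 1}; common: {1}.
  x = 2: f ≡ 0 at y ∈ ∅; g ≡ 0 at y ∈ ∅; common: ∅.
  x = 3: f ≡ 0 at y ∈ ∅; g ≡ 0 at y ∈ {2, 4}; common: ∅.
  x = 4: f ≡ 0 at y ∈ {1}; g ≡ 0 at y ∈ {2, 4}; common: ∅.
Collecting: common zeros = {(1, 1)}, so the count is 1.
Comparison with the Bézout bound: 1 ≤ 4 = deg(f)·deg(g), as expected for curves with no common component (the affine F_5-count falls short of the bound because intersections may lie at infinity, over extension fields, or carry multiplicity).


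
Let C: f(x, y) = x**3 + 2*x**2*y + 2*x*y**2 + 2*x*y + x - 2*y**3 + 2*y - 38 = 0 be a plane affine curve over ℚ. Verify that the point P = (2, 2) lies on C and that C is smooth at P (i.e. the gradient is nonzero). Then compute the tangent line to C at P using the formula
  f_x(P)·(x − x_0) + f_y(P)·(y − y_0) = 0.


Tangent line at P: 41*x + 6*y - 94 = 0.

Step 1: f(2, 2) = 0, so P lies on C.
Step 2: partial derivatives
  f_x(x, y) = 3*x**2 + 4*x*y + 2*y**2 + 2*y + 1, f_y(x, y) = 2*x**2 + 4*x*y + 2*x - 6*y**2 + 2.
  f_x(P) = 41, f_y(P) = 6 (gradient nonzero, so P is smooth).
Step 3: tangent line at P: 41·(x − 2) + 6·(y − 2) = 0.
Expanding: 41*x + 6*y - 94 = 0.


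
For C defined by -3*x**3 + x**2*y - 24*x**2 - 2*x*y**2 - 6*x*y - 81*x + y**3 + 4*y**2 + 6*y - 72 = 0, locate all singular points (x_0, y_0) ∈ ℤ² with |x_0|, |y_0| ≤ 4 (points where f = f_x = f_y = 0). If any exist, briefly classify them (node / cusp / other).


Singular points: {(-3, -3)}; classification: cusp.

Compute partial derivatives:
  f_x = -9*x**2 + 2*x*y - 48*x - 2*y**2 - 6*y - 81.
  f_y = x**2 - 4*x*y - 6*x + 3*y**2 + 8*y + 6.
Scan x_0 ∈ {−4, ..., 4}. For each x_0, f_y(x_0, y) is a polynomial in y; find its integer roots y ∈ {−4, ..., 4}, then test f_x and f at those candidates.
  x = -4: f_y(-4, y) = 3*y**2 + 24*y + 46; no integer root y with |y| ≤ 4.
  x = -3: f_y(-3, y) = 3*y**2 + 20*y + 33; vanishes at y ∈ {-3}. (-3, -3): f_x = 0, f = 0 — SINGULAR.
  x = -2: f_y(-2, y) = 3*y**2 + 16*y + 22; no integer root y with |y| ≤ 4.
  x = -1: f_y(-1, y) = 3*y**2 + 12*y + 13; no integer root y with |y| ≤ 4.
  x = 0: f_y(0, y) = 3*y**2 + 8*y + 6; no integer root y with |y| ≤ 4.
  x = 1: f_y(1, y) = 3*y**2 + 4*y + 1; vanishes at y ∈ {-1}. (1, -1): f_x = -136 ≠ 0.
  x = 2: f_y(2, y) = 3*y**2 - 2; no integer root y with |y| ≤ 4.
  x = 3: f_y(3, y) = 3*y**2 - 4*y - 3; no integer root y with |y| ≤ 4.
  x = 4: f_y(4, y) = 3*y**2 - 8*y - 2; no integer root y with |y| ≤ 4.
Only singular point on the grid: (-3, -3).
Classify: substitute x = -3 + u, y = -3 + v and expand: f = -3*u**3 + u**2*v - 2*u*v**2 + v**3 + v**2.
No constant or linear terms (consistent with a singular point). Quadratic part: v**2. Cubic part: -3*u**3 + u**2*v - 2*u*v**2 + v**3.
The quadratic part v**2 is a perfect square, so there is a single (double) tangent line v = 0, i.e. y = -3. Restricting the cubic part to that line (v = 0) leaves -3*u**3 ≠ 0, so f is not divisible by v and the branch is v² ≈ 3*u**3 to lowest order — this is a cusp.
Classification: cusp.


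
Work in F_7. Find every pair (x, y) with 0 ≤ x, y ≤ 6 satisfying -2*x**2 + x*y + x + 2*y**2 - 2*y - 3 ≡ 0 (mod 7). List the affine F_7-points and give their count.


Affine F_7-points: {(0, 4), (2, 1), (2, 6), (4, 3), (5, 3), (5, 6), (6, 1), (6, 4)}; count = 8.

For each of the 49 pairs (x, y) ∈ F_7², evaluate f(x, y) mod 7. Record the zeros.
  x = 0: [0↦4, 1↦4, 2↦1, 3↦2, 4↦0, 5↦2, 6↦1]  zeros at y ∈ {4}
  x = 1: [0↦3, 1↦4, 2↦2, 3↦4, 4↦3, 5↦6, 6↦6]  zeros at y ∈ ∅
  x = 2: [0↦5, 1↦0, 2↦6, 3↦2, 4↦2, 5↦6, 6↦0]  zeros at y ∈ {1, 6}
  x = 3: [0↦3, 1↦6, 2↦6, 3↦3, 4↦4, 5↦2, 6↦4]  zeros at y ∈ ∅
  x = 4: [0↦4, 1↦1, 2↦2, 3↦0, 4↦2, 5↦1, 6↦4]  zeros at y ∈ {3}
  x = 5: [0↦1, 1↦6, 2↦1, 3↦0, 4↦3, 5↦3, 6↦0]  zeros at y ∈ {3, 6}
  x = 6: [0↦1, 1↦0, 2↦3, 3↦3, 4↦0, 5↦1, 6↦6]  zeros at y ∈ {1, 4}
Collecting zeros: affine points = {(0, 4), (2, 1), (2, 6), (4, 3), (5, 3), (5, 6), (6, 1), (6, 4)}.
Total count |C(F_7)_aff| = 8.


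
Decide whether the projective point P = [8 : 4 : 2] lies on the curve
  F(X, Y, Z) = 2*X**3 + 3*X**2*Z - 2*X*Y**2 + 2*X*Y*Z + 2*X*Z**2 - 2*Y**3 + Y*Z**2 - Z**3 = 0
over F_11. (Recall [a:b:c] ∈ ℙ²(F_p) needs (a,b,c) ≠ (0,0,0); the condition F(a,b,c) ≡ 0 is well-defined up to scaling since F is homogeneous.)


F(8,4,2) ≡ 3 (mod 11); P is NOT on the curve.

Evaluate F(8, 4, 2) term-by-term (mod 11).
  2*X**3 ↦ 2·512·1·1 = 1024
  3*X**2*Z ↦ 3·64·1·2 = 384
  -2*X*Y**2 ↦ -2·8·16·1 = -256
  2*X*Y*Z ↦ 2·8·4·2 = 128
  2*X*Z**2 ↦ 2·8·1·4 = 64
  -2*Y**3 ↦ -2·1·64·1 = -128
  Y*Z**2 ↦ 1·1·4·4 = 16
  -Z**3 ↦ -1·1·1·8 = -8
Sum: F(8, 4, 2) = (1024) + (384) + (-256) + (128) + (64) + (-128) + (16) + (-8) = 1224.
Reducing mod 11: 1224 ≡ 3 (mod 11).
Since F(a, b, c) ≡ 3 ≠ 0 (mod 11), P does NOT lie on the curve.


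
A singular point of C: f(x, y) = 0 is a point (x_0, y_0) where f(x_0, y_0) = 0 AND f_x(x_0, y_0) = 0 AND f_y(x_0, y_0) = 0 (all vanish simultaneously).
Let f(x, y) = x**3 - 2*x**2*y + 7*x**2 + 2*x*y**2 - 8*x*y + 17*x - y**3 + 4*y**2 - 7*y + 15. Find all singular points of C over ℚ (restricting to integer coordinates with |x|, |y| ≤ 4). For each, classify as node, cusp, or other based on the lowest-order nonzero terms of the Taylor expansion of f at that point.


Singular points: {(-3, -1)}; classification: cusp.

Compute partial derivatives:
  f_x = 3*x**2 - 4*x*y + 14*x + 2*y**2 - 8*y + 17.
  f_y = -2*x**2 + 4*x*y - 8*x - 3*y**2 + 8*y - 7.
Scan x_0 ∈ {−4, ..., 4}. For each x_0, f_y(x_0, y) is a polynomial in y; find its integer roots y ∈ {−4, ..., 4}, then test f_x and f at those candidates.
  x = -4: f_y(-4, y) = -3*y**2 - 8*y - 7; no integer root y with |y| ≤ 4.
  x = -3: f_y(-3, y) = -3*y**2 - 4*y - 1; vanishes at y ∈ {-1}. (-3, -1): f_x = 0, f = 0 — SINGULAR.
  x = -2: f_y(-2, y) = 1 - 3*y**2; no integer root y with |y| ≤ 4.
  x = -1: f_y(-1, y) = -3*y**2 + 4*y - 1; vanishes at y ∈ {1}. (-1, 1): f_x = 4 ≠ 0.
  x = 0: f_y(0, y) = -3*y**2 + 8*y - 7; no integer root y with |y| ≤ 4.
  x = 1: f_y(1, y) = -3*y**2 + 12*y - 17; no integer root y with |y| ≤ 4.
  x = 2: f_y(2, y) = -3*y**2 + 16*y - 31; no integer root y with |y| ≤ 4.
  x = 3: f_y(3, y) = -3*y**2 + 20*y - 49; no integer root y with |y| ≤ 4.
  x = 4: f_y(4, y) = -3*y**2 + 24*y - 71; no integer root y with |y| ≤ 4.
Only singular point on the grid: (-3, -1).
Classify: substitute x = -3 + u, y = -1 + v and expand: f = u**3 - 2*u**2*v + 2*u*v**2 - v**3 + v**2.
No constant or linear terms (consistent with a singular point). Quadratic part: v**2. Cubic part: u**3 - 2*u**2*v + 2*u*v**2 - v**3.
The quadratic part v**2 is a perfect square, so there is a single (double) tangent line v = 0, i.e. y = -1. Restricting the cubic part to that line (v = 0) leaves u**3 ≠ 0, so f is not divisible by v and the branch is v² ≈ -u**3 to lowest order — this is a cusp.
Classification: cusp.


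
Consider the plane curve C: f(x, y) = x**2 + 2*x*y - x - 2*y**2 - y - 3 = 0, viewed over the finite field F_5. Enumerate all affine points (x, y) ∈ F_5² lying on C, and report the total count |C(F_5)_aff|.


Affine F_5-points: {(2, 1), (2, 3), (3, 2), (3, 3), (4, 2), (4, 4)}; count = 6.

For each of the 25 pairs (x, y) ∈ F_5², evaluate f(x, y) mod 5. Record the zeros.
  x = 0: [0↦2, 1↦4, 2↦2, 3↦1, 4↦1]  zeros at y ∈ ∅
  x = 1: [0↦2, 1↦1, 2↦1, 3↦2, 4↦4]  zeros at y ∈ ∅
  x = 2: [0↦4, 1↦0, 2↦2, 3↦0, 4↦4]  zeros at y ∈ {1, 3}
  x = 3: [0↦3, 1↦1, 2↦0, 3↦0, 4↦1]  zeros at y ∈ {2, 3}
  x = 4: [0↦4, 1↦4, 2↦0, 3↦2, 4↦0]  zeros at y ∈ {2, 4}
Collecting zeros: affine points = {(2, 1), (2, 3), (3, 2), (3, 3), (4, 2), (4, 4)}.
Total count |C(F_5)_aff| = 6.


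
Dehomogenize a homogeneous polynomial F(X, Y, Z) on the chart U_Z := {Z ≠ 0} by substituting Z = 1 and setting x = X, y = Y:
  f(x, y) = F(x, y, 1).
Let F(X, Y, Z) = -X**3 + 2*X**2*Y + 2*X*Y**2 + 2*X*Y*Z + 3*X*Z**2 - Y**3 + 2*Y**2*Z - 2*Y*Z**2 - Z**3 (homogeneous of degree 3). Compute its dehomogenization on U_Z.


f(x, y) = -x**3 + 2*x**2*y + 2*x*y**2 + 2*x*y + 3*x - y**3 + 2*y**2 - 2*y - 1

On U_Z we set Z = 1. Each monomial c·X^i·Y^j·Z^k in F becomes c·x^i·y^j·1^k = c·x^i·y^j.
Substituting Z = 1: F(X, Y, 1) = -x**3 + 2*x**2*y + 2*x*y**2 + 2*x*y + 3*x - y**3 + 2*y**2 - 2*y - 1.
Note: deg(f) ≤ deg(F) = 3; strict inequality happens when F is divisible by Z (lost terms).


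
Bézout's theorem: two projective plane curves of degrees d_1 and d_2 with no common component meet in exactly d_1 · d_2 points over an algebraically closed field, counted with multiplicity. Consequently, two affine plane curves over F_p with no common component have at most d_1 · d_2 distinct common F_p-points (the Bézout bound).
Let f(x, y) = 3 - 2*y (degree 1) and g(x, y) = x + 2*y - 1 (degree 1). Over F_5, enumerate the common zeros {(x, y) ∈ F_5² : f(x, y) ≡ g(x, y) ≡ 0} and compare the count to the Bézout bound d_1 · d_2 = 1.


Common zeros: {(3, 4)}; count = 1; Bézout bound = 1.

deg(f) = 1, deg(g) = 1, so Bézout bound = 1.
Scan x ∈ F_5. For each x, list the y ∈ F_5 with f(x, y) ≡ 0 and those with g(x, y) ≡ 0 (mod 5); the common zeros in that column are the intersection.
  x = 0: f ≡ 0 at y ∈ {4}; g ≡ 0 at y ∈ {3}; common: ∅.
  x = 1: f ≡ 0 at y ∈ {4}; g ≡ 0 at y ∈ {0}; common: ∅.
  x = 2: f ≡ 0 at y ∈ {4}; g ≡ 0 at y ∈ {2}; common: ∅.
  x = 3: f ≡ 0 at y ∈ {4}; g ≡ 0 at y ∈ {4}; common: {4}.
  x = 4: f ≡ 0 at y ∈ {4}; g ≡ 0 at y ∈ {1}; common: ∅.
Collecting: common zeros = {(3, 4)}, so the count is 1.
Comparison with the Bézout bound: 1 ≤ 1 = deg(f)·deg(g), as expected for curves with no common component (the bound is attained).


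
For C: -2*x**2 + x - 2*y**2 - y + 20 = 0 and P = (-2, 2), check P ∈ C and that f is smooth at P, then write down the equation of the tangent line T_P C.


Tangent line at P: 9*x - 9*y + 36 = 0.

Step 1: f(-2, 2) = 0, so P lies on C.
Step 2: partial derivatives
  f_x(x, y) = 1 - 4*x, f_y(x, y) = -4*y - 1.
  f_x(P) = 9, f_y(P) = -9 (gradient nonzero, so P is smooth).
Step 3: tangent line at P: 9·(x − -2) + -9·(y − 2) = 0.
Expanding: 9*x - 9*y + 36 = 0.


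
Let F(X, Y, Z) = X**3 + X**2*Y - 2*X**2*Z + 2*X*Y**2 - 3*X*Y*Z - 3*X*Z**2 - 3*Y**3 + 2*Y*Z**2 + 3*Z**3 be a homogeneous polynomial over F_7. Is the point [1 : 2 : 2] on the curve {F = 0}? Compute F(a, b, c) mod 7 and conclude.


F(1,2,2) ≡ 6 (mod 7); P is NOT on the curve.

Evaluate F(1, 2, 2) term-by-term (mod 7).
  X**3 ↦ 1·1·1·1 = 1
  X**2*Y ↦ 1·1·2·1 = 2
  -2*X**2*Z ↦ -2·1·1·2 = -4
  2*X*Y**2 ↦ 2·1·4·1 = 8
  -3*X*Y*Z ↦ -3·1·2·2 = -12
  -3*X*Z**2 ↦ -3·1·1·4 = -12
  -3*Y**3 ↦ -3·1·8·1 = -24
  2*Y*Z**2 ↦ 2·1·2·4 = 16
  3*Z**3 ↦ 3·1·1·8 = 24
Sum: F(1, 2, 2) = (1) + (2) + (-4) + (8) + (-12) + (-12) + (-24) + (16) + (24) = -1.
Reducing mod 7: -1 ≡ 6 (mod 7).
Since F(a, b, c) ≡ 6 ≠ 0 (mod 7), P does NOT lie on the curve.


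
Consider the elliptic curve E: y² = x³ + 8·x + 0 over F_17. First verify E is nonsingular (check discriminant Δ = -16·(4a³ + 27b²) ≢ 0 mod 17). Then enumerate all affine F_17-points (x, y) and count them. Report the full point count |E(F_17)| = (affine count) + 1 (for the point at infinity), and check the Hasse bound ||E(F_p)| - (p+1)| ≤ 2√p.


Affine points = {(0, 0), (1, 3), (1, 14), (3, 0), (6, 3), (6, 14), (7, 5), (7, 12), (8, 7), (8, 10), (9, 6), (9, 11), (10, 3), (10, 14), (11, 5), (11, 12), (14, 0), (16, 5), (16, 12)}; affine count = 19; |E(F_17)| = 20.

Discriminant check: Δ ∝ 4a³ + 27b² = 4·8³ + 27·0² = 4·512 + 27·0 ≡ 8 (mod 17). Nonzero ⇒ E is nonsingular.
For each x ∈ F_17, compute rhs = x³ + 8·x + 0 mod 17, then count y ∈ F_17 with y² ≡ rhs.
  x = 0: rhs = 0, matching y values: 0 (1 points).
  x = 1: rhs = 9, matching y values: 3, 14 (2 points).
  x = 2: rhs = 7, matching y values: none (0 points).
  x = 3: rhs = 0, matching y values: 0 (1 points).
  x = 4: rhs = 11, matching y values: none (0 points).
  x = 5: rhs = 12, matching y values: none (0 points).
  x = 6: rhs = 9, matching y values: 3, 14 (2 points).
  x = 7: rhs = 8, matching y values: 5, 12 (2 points).
  x = 8: rhs = 15, matching y values: 7, 10 (2 points).
  x = 9: rhs = 2, matching y values: 6, 11 (2 points).
  x = 10: rhs = 9, matching y values: 3, 14 (2 points).
  x = 11: rhs = 8, matching y values: 5, 12 (2 points).
  x = 12: rhs = 5, matching y values: none (0 points).
  x = 13: rhs = 6, matching y values: none (0 points).
  x = 14: rhs = 0, matching y values: 0 (1 points).
  x = 15: rhs = 10, matching y values: none (0 points).
  x = 16: rhs = 8, matching y values: 5, 12 (2 points).
Total affine count: 19.
Full point count |E(F_17)| = 19 + 1 = 20.
Hasse bound: |20 − (17+1)| = |2| = 2 ≤ 2√17 ≈ 8.2462 ✓.


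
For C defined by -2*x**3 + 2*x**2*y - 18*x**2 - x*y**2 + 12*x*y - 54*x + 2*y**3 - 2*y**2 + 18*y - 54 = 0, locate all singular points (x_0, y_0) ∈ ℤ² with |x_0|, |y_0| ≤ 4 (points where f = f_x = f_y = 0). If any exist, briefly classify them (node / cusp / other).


Singular points: {(-3, 0)}; classification: cusp.

Compute partial derivatives:
  f_x = -6*x**2 + 4*x*y - 36*x - y**2 + 12*y - 54.
  f_y = 2*x**2 - 2*x*y + 12*x + 6*y**2 - 4*y + 18.
Scan x_0 ∈ {−4, ..., 4}. For each x_0, f_y(x_0, y) is a polynomial in y; find its integer roots y ∈ {−4, ..., 4}, then test f_x and f at those candidates.
  x = -4: f_y(-4, y) = 6*y**2 + 4*y + 2; no integer root y with |y| ≤ 4.
  x = -3: f_y(-3, y) = 6*y**2 + 2*y; vanishes at y ∈ {0}. (-3, 0): f_x = 0, f = 0 — SINGULAR.
  x = -2: f_y(-2, y) = 6*y**2 + 2; no integer root y with |y| ≤ 4.
  x = -1: f_y(-1, y) = 6*y**2 - 2*y + 8; no integer root y with |y| ≤ 4.
  x = 0: f_y(0, y) = 6*y**2 - 4*y + 18; no integer root y with |y| ≤ 4.
  x = 1: f_y(1, y) = 6*y**2 - 6*y + 32; no integer root y with |y| ≤ 4.
  x = 2: f_y(2, y) = 6*y**2 - 8*y + 50; no integer root y with |y| ≤ 4.
  x = 3: f_y(3, y) = 6*y**2 - 10*y + 72; no integer root y with |y| ≤ 4.
  x = 4: f_y(4, y) = 6*y**2 - 12*y + 98; no integer root y with |y| ≤ 4.
Only singular point on the grid: (-3, 0).
Classify: substitute x = -3 + u, y = 0 + v and expand: f = -2*u**3 + 2*u**2*v - u*v**2 + 2*v**3 + v**2.
No constant or linear terms (consistent with a singular point). Quadratic part: v**2. Cubic part: -2*u**3 + 2*u**2*v - u*v**2 + 2*v**3.
The quadratic part v**2 is a perfect square, so there is a single (double) tangent line v = 0, i.e. y = 0. Restricting the cubic part to that line (v = 0) leaves -2*u**3 ≠ 0, so f is not divisible by v and the branch is v² ≈ 2*u**3 to lowest order — this is a cusp.
Classification: cusp.


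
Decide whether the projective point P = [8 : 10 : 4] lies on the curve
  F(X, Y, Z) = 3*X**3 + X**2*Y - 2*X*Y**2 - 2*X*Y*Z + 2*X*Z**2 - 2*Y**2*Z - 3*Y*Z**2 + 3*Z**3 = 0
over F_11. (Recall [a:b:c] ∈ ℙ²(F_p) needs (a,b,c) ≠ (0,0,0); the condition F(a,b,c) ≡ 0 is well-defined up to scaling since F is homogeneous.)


F(8,10,4) ≡ 6 (mod 11); P is NOT on the curve.

Evaluate F(8, 10, 4) term-by-term (mod 11).
  3*X**3 ↦ 3·512·1·1 = 1536
  X**2*Y ↦ 1·64·10·1 = 640
  -2*X*Y**2 ↦ -2·8·100·1 = -1600
  -2*X*Y*Z ↦ -2·8·10·4 = -640
  2*X*Z**2 ↦ 2·8·1·16 = 256
  -2*Y**2*Z ↦ -2·1·100·4 = -800
  -3*Y*Z**2 ↦ -3·1·10·16 = -480
  3*Z**3 ↦ 3·1·1·64 = 192
Sum: F(8, 10, 4) = (1536) + (640) + (-1600) + (-640) + (256) + (-800) + (-480) + (192) = -896.
Reducing mod 11: -896 ≡ 6 (mod 11).
Since F(a, b, c) ≡ 6 ≠ 0 (mod 11), P does NOT lie on the curve.


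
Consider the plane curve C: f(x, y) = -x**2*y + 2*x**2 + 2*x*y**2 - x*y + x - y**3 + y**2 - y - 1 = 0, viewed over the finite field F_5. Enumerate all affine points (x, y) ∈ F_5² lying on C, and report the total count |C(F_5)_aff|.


Affine F_5-points: {(1, 2), (3, 0), (4, 0)}; count = 3.

For each of the 25 pairs (x, y) ∈ F_5², evaluate f(x, y) mod 5. Record the zeros.
  x = 0: [0↦4, 1↦3, 2↦3, 3↦3, 4↦2]  zeros at y ∈ ∅
  x = 1: [0↦2, 1↦1, 2↦0, 3↦3, 4↦4]  zeros at y ∈ {2}
  x = 2: [0↦4, 1↦1, 2↦2, 3↦1, 4↦2]  zeros at y ∈ ∅
  x = 3: [0↦0, 1↦3, 2↦4, 3↦2, 4↦1]  zeros at y ∈ {0}
  x = 4: [0↦0, 1↦2, 2↦1, 3↦1, 4↦1]  zeros at y ∈ {0}
Collecting zeros: affine points = {(1, 2), (3, 0), (4, 0)}.
Total count |C(F_5)_aff| = 3.


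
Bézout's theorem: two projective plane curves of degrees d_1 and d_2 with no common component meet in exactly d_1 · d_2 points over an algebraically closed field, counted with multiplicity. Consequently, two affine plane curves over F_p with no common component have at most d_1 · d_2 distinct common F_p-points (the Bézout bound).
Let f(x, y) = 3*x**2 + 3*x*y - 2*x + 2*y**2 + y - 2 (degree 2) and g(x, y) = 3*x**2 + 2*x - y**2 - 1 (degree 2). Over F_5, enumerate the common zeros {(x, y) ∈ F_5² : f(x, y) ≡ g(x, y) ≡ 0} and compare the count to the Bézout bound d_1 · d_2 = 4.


Common zeros: {(1, 2)}; count = 1; Bézout bound = 4.

deg(f) = 2, deg(g) = 2, so Bézout bound = 4.
Scan x ∈ F_5. For each x, list the y ∈ F_5 with f(x, y) ≡ 0 and those with g(x, y) ≡ 0 (mod 5); the common zeros in that column are the intersection.
  x = 0: f ≡ 0 at y ∈ ∅; g ≡ 0 at y ∈ {2, 3}; common: ∅.
  x = 1: f ≡ 0 at y ∈ {1, 2}; g ≡ 0 at y ∈ {2, 3}; common: {2}.
  x = 2: f ≡ 0 at y ∈ {1, 3}; g ≡ 0 at y ∈ {0}; common: ∅.
  x = 3: f ≡ 0 at y ∈ ∅; g ≡ 0 at y ∈ ∅; common: ∅.
  x = 4: f ≡ 0 at y ∈ {3}; g ≡ 0 at y ∈ {0}; common: ∅.
Collecting: common zeros = {(1, 2)}, so the count is 1.
Comparison with the Bézout bound: 1 ≤ 4 = deg(f)·deg(g), as expected for curves with no common component (the affine F_5-count falls short of the bound because intersections may lie at infinity, over extension fields, or carry multiplicity).


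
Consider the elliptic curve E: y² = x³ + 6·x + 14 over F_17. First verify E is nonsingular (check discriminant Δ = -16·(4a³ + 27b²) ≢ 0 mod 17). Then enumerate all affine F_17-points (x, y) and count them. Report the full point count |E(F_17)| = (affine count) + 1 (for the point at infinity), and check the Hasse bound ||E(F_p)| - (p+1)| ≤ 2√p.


Affine points = {(1, 2), (1, 15), (2, 0), (3, 5), (3, 12), (4, 0), (5, 4), (5, 13), (7, 5), (7, 12), (8, 8), (8, 9), (9, 7), (9, 10), (11, 0)}; affine count = 15; |E(F_17)| = 16.

Discriminant check: Δ ∝ 4a³ + 27b² = 4·6³ + 27·14² = 4·216 + 27·196 ≡ 2 (mod 17). Nonzero ⇒ E is nonsingular.
For each x ∈ F_17, compute rhs = x³ + 6·x + 14 mod 17, then count y ∈ F_17 with y² ≡ rhs.
  x = 0: rhs = 14, matching y values: none (0 points).
  x = 1: rhs = 4, matching y values: 2, 15 (2 points).
  x = 2: rhs = 0, matching y values: 0 (1 points).
  x = 3: rhs = 8, matching y values: 5, 12 (2 points).
  x = 4: rhs = 0, matching y values: 0 (1 points).
  x = 5: rhs = 16, matching y values: 4, 13 (2 points).
  x = 6: rhs = 11, matching y values: none (0 points).
  x = 7: rhs = 8, matching y values: 5, 12 (2 points).
  x = 8: rhs = 13, matching y values: 8, 9 (2 points).
  x = 9: rhs = 15, matching y values: 7, 10 (2 points).
  x = 10: rhs = 3, matching y values: none (0 points).
  x = 11: rhs = 0, matching y values: 0 (1 points).
  x = 12: rhs = 12, matching y values: none (0 points).
  x = 13: rhs = 11, matching y values: none (0 points).
  x = 14: rhs = 3, matching y values: none (0 points).
  x = 15: rhs = 11, matching y values: none (0 points).
  x = 16: rhs = 7, matching y values: none (0 points).
Total affine count: 15.
Full point count |E(F_17)| = 15 + 1 = 16.
Hasse bound: |16 − (17+1)| = |-2| = 2 ≤ 2√17 ≈ 8.2462 ✓.


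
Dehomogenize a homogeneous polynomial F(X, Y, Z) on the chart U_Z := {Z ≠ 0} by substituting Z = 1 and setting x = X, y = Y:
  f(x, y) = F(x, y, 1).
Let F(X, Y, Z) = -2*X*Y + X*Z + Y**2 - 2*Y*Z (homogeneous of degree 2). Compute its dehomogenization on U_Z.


f(x, y) = -2*x*y + x + y**2 - 2*y

On U_Z we set Z = 1. Each monomial c·X^i·Y^j·Z^k in F becomes c·x^i·y^j·1^k = c·x^i·y^j.
Substituting Z = 1: F(X, Y, 1) = -2*x*y + x + y**2 - 2*y.
Note: deg(f) ≤ deg(F) = 2; strict inequality happens when F is divisible by Z (lost terms).


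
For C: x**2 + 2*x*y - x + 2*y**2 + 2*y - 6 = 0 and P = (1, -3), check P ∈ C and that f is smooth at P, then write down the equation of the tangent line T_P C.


Tangent line at P: -5*x - 8*y - 19 = 0.

Step 1: f(1, -3) = 0, so P lies on C.
Step 2: partial derivatives
  f_x(x, y) = 2*x + 2*y - 1, f_y(x, y) = 2*x + 4*y + 2.
  f_x(P) = -5, f_y(P) = -8 (gradient nonzero, so P is smooth).
Step 3: tangent line at P: -5·(x − 1) + -8·(y − -3) = 0.
Expanding: -5*x - 8*y - 19 = 0.


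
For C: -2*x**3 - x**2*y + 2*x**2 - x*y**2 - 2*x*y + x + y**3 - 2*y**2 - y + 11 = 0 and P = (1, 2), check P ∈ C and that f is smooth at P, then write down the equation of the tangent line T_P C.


Tangent line at P: -13*x - 4*y + 21 = 0.

Step 1: f(1, 2) = 0, so P lies on C.
Step 2: partial derivatives
  f_x(x, y) = -6*x**2 - 2*x*y + 4*x - y**2 - 2*y + 1, f_y(x, y) = -x**2 - 2*x*y - 2*x + 3*y**2 - 4*y - 1.
  f_x(P) = -13, f_y(P) = -4 (gradient nonzero, so P is smooth).
Step 3: tangent line at P: -13·(x − 1) + -4·(y − 2) = 0.
Expanding: -13*x - 4*y + 21 = 0.


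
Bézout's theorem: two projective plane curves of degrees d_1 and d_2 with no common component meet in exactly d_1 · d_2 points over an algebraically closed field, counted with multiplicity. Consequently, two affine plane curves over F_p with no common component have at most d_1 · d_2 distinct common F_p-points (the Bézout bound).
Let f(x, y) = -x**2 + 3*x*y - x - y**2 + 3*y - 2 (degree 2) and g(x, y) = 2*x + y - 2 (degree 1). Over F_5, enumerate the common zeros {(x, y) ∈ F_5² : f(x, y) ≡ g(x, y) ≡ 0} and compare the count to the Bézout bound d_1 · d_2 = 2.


Common zeros: {(0, 2), (2, 3)}; count = 2; Bézout bound = 2.

deg(f) = 2, deg(g) = 1, so Bézout bound = 2.
Scan x ∈ F_5. For each x, list the y ∈ F_5 with f(x, y) ≡ 0 and those with g(x, y) ≡ 0 (mod 5); the common zeros in that column are the intersection.
  x = 0: f ≡ 0 at y ∈ {1, 2}; g ≡ 0 at y ∈ {2}; common: {2}.
  x = 1: f ≡ 0 at y ∈ {3}; g ≡ 0 at y ∈ {0}; common: ∅.
  x = 2: f ≡ 0 at y ∈ {1, 3}; g ≡ 0 at y ∈ {3}; common: {3}.
  x = 3: f ≡ 0 at y ∈ ∅; g ≡ 0 at y ∈ {1}; common: ∅.
  x = 4: f ≡ 0 at y ∈ ∅; g ≡ 0 at y ∈ {4}; common: ∅.
Collecting: common zeros = {(0, 2), (2, 3)}, so the count is 2.
Comparison with the Bézout bound: 2 ≤ 2 = deg(f)·deg(g), as expected for curves with no common component (the bound is attained).


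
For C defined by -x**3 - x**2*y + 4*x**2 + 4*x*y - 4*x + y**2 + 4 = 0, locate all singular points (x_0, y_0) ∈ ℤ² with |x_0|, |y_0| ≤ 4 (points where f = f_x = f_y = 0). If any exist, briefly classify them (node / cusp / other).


Singular points: {(2, -2)}; classification: cusp.

Compute partial derivatives:
  f_x = -3*x**2 - 2*x*y + 8*x + 4*y - 4.
  f_y = -x**2 + 4*x + 2*y.
Scan x_0 ∈ {−4, ..., 4}. For each x_0, f_y(x_0, y) is a polynomial in y; find its integer roots y ∈ {−4, ..., 4}, then test f_x and f at those candidates.
  x = -4: f_y(-4, y) = 2*y - 32; no integer root y with |y| ≤ 4.
  x = -3: f_y(-3, y) = 2*y - 21; no integer root y with |y| ≤ 4.
  x = -2: f_y(-2, y) = 2*y - 12; no integer root y with |y| ≤ 4.
  x = -1: f_y(-1, y) = 2*y - 5; no integer root y with |y| ≤ 4.
  x = 0: f_y(0, y) = 2*y; vanishes at y ∈ {0}. (0, 0): f_x = -4 ≠ 0.
  x = 1: f_y(1, y) = 2*y + 3; no integer root y with |y| ≤ 4.
  x = 2: f_y(2, y) = 2*y + 4; vanishes at y ∈ {-2}. (2, -2): f_x = 0, f = 0 — SINGULAR.
  x = 3: f_y(3, y) = 2*y + 3; no integer root y with |y| ≤ 4.
  x = 4: f_y(4, y) = 2*y; vanishes at y ∈ {0}. (4, 0): f_x = -20 ≠ 0.
Only singular point on the grid: (2, -2).
Classify: substitute x = 2 + u, y = -2 + v and expand: f = -u**3 - u**2*v + v**2.
No constant or linear terms (consistent with a singular point). Quadratic part: v**2. Cubic part: -u**3 - u**2*v.
The quadratic part v**2 is a perfect square, so there is a single (double) tangent line v = 0, i.e. y = -2. Restricting the cubic part to that line (v = 0) leaves -u**3 ≠ 0, so f is not divisible by v and the branch is v² ≈ u**3 to lowest order — this is a cusp.
Classification: cusp.


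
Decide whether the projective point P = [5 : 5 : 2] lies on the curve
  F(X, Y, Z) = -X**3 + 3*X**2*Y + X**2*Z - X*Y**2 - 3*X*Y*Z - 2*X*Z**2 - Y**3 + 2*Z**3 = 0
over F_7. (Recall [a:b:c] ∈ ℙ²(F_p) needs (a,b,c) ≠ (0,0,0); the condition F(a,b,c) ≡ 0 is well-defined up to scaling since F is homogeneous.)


F(5,5,2) ≡ 2 (mod 7); P is NOT on the curve.

Evaluate F(5, 5, 2) term-by-term (mod 7).
  -X**3 ↦ -1·125·1·1 = -125
  3*X**2*Y ↦ 3·25·5·1 = 375
  X**2*Z ↦ 1·25·1·2 = 50
  -X*Y**2 ↦ -1·5·25·1 = -125
  -3*X*Y*Z ↦ -3·5·5·2 = -150
  -2*X*Z**2 ↦ -2·5·1·4 = -40
  -Y**3 ↦ -1·1·125·1 = -125
  2*Z**3 ↦ 2·1·1·8 = 16
Sum: F(5, 5, 2) = (-125) + (375) + (50) + (-125) + (-150) + (-40) + (-125) + (16) = -124.
Reducing mod 7: -124 ≡ 2 (mod 7).
Since F(a, b, c) ≡ 2 ≠ 0 (mod 7), P does NOT lie on the curve.


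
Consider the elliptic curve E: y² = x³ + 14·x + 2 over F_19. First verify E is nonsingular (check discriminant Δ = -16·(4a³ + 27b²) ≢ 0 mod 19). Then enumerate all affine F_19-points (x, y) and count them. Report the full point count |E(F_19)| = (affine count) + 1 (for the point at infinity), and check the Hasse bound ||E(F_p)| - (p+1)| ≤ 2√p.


Affine points = {(1, 6), (1, 13), (2, 0), (5, 8), (5, 11), (6, 6), (6, 13), (7, 5), (7, 14), (11, 9), (11, 10), (12, 6), (12, 13), (13, 5), (13, 14), (14, 4), (14, 15), (16, 3), (16, 16), (17, 2), (17, 17), (18, 5), (18, 14)}; affine count = 23; |E(F_19)| = 24.

Discriminant check: Δ ∝ 4a³ + 27b² = 4·14³ + 27·2² = 4·2744 + 27·4 ≡ 7 (mod 19). Nonzero ⇒ E is nonsingular.
For each x ∈ F_19, compute rhs = x³ + 14·x + 2 mod 19, then count y ∈ F_19 with y² ≡ rhs.
  x = 0: rhs = 2, matching y values: none (0 points).
  x = 1: rhs = 17, matching y values: 6, 13 (2 points).
  x = 2: rhs = 0, matching y values: 0 (1 points).
  x = 3: rhs = 14, matching y values: none (0 points).
  x = 4: rhs = 8, matching y values: none (0 points).
  x = 5: rhs = 7, matching y values: 8, 11 (2 points).
  x = 6: rhs = 17, matching y values: 6, 13 (2 points).
  x = 7: rhs = 6, matching y values: 5, 14 (2 points).
  x = 8: rhs = 18, matching y values: none (0 points).
  x = 9: rhs = 2, matching y values: none (0 points).
  x = 10: rhs = 2, matching y values: none (0 points).
  x = 11: rhs = 5, matching y values: 9, 10 (2 points).
  x = 12: rhs = 17, matching y values: 6, 13 (2 points).
  x = 13: rhs = 6, matching y values: 5, 14 (2 points).
  x = 14: rhs = 16, matching y values: 4, 15 (2 points).
  x = 15: rhs = 15, matching y values: none (0 points).
  x = 16: rhs = 9, matching y values: 3, 16 (2 points).
  x = 17: rhs = 4, matching y values: 2, 17 (2 points).
  x = 18: rhs = 6, matching y values: 5, 14 (2 points).
Total affine count: 23.
Full point count |E(F_19)| = 23 + 1 = 24.
Hasse bound: |24 − (19+1)| = |4| = 4 ≤ 2√19 ≈ 8.7178 ✓.


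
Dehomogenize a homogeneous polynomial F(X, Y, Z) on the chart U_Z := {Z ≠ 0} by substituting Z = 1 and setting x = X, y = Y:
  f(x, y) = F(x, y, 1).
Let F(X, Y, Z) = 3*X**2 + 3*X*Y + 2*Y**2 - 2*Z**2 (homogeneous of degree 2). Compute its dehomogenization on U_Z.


f(x, y) = 3*x**2 + 3*x*y + 2*y**2 - 2

On U_Z we set Z = 1. Each monomial c·X^i·Y^j·Z^k in F becomes c·x^i·y^j·1^k = c·x^i·y^j.
Substituting Z = 1: F(X, Y, 1) = 3*x**2 + 3*x*y + 2*y**2 - 2.
Note: deg(f) ≤ deg(F) = 2; strict inequality happens when F is divisible by Z (lost terms).


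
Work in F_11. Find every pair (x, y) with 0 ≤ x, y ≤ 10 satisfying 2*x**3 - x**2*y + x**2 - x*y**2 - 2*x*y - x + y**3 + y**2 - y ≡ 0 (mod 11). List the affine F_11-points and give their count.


Affine F_11-points: {(0, 0), (0, 3), (0, 7), (3, 5), (5, 1), (5, 7), (6, 0), (6, 2), (6, 3), (7, 4), (9, 6), (9, 7), (10, 0), (10, 9)}; count = 14.

For each of the 121 pairs (x, y) ∈ F_11², evaluate f(x, y) mod 11. Record the zeros.
  x = 0: [0↦0, 1↦1, 2↦10, 3↦0, 4↦10, 5↦2, 6↦4, 7↦0, 8↦7, 9↦9, 10↦1]  zeros at y ∈ {0, 3, 7}
  x = 1: [0↦2, 1↦10, 2↦2, 3↦6, 4↦6, 5↦8, 6↦7, 7↦9, 8↦9, 9↦2, 10↦5]  zeros at y ∈ ∅
  x = 2: [0↦7, 1↦9, 2↦4, 3↦9, 4↦8, 5↦7, 6↦1, 7↦7, 8↦9, 9↦2, 10↦3]  zeros at y ∈ ∅
  x = 3: [0↦5, 1↦10, 2↦6, 3↦10, 4↦6, 5↦0, 6↦9, 7↦6, 8↦8, 9↦10, 10↦7]  zeros at y ∈ {5}
  x = 4: [0↦8, 1↦3, 2↦9, 3↦10, 4↦1, 5↦10, 6↦10, 7↦7, 8↦7, 9↦5, 10↦7]  zeros at y ∈ ∅
  x = 5: [0↦6, 1↦0, 2↦3, 3↦10, 4↦5, 5↦5, 6↦5, 7↦0, 8↦7, 9↦10, 10↦4]  zeros at y ∈ {1, 7}
  x = 6: [0↦0, 1↦2, 2↦0, 3↦0, 4↦8, 5↦8, 6↦6, 7↦8, 8↦9, 9↦4, 10↦10]  zeros at y ∈ {0, 2, 3}
  x = 7: [0↦2, 1↦10, 2↦1, 3↦3, 4↦0, 5↦9, 6↦3, 7↦10, 8↦3, 9↦10, 10↦4]  zeros at y ∈ {4}
  x = 8: [0↦2, 1↦3, 2↦7, 3↦9, 4↦4, 5↦9, 6↦8, 7↦7, 8↦1, 9↦7, 10↦9]  zeros at y ∈ ∅
  x = 9: [0↦1, 1↦4, 2↦8, 3↦8, 4↦10, 5↦9, 6↦0, 7↦0, 8↦4, 9↦7, 10↦4]  zeros at y ∈ {6, 7}
  x = 10: [0↦0, 1↦3, 2↦5, 3↦1, 4↦8, 5↦10, 6↦2, 7↦1, 8↦2, 9↦0, 10↦1]  zeros at y ∈ {0, 9}
Collecting zeros: affine points = {(0, 0), (0, 3), (0, 7), (3, 5), (5, 1), (5, 7), (6, 0), (6, 2), (6, 3), (7, 4), (9, 6), (9, 7), (10, 0), (10, 9)}.
Total count |C(F_11)_aff| = 14.


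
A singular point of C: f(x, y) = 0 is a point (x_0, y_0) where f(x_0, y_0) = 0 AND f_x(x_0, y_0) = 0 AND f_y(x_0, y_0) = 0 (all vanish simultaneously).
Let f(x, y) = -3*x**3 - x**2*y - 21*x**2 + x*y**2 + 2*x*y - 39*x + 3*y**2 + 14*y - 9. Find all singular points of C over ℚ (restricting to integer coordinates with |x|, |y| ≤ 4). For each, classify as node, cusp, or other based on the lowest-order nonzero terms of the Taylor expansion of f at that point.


Singular points: {(-2, -3)}; classification: cusp.

Compute partial derivatives:
  f_x = -9*x**2 - 2*x*y - 42*x + y**2 + 2*y - 39.
  f_y = -x**2 + 2*x*y + 2*x + 6*y + 14.
Scan x_0 ∈ {−4, ..., 4}. For each x_0, f_y(x_0, y) is a polynomial in y; find its integer roots y ∈ {−4, ..., 4}, then test f_x and f at those candidates.
  x = -4: f_y(-4, y) = -2*y - 10; no integer root y with |y| ≤ 4.
  x = -3: f_y(-3, y) = -1; no integer root y with |y| ≤ 4.
  x = -2: f_y(-2, y) = 2*y + 6; vanishes at y ∈ {-3}. (-2, -3): f_x = 0, f = 0 — SINGULAR.
  x = -1: f_y(-1, y) = 4*y + 11; no integer root y with |y| ≤ 4.
  x = 0: f_y(0, y) = 6*y + 14; no integer root y with |y| ≤ 4.
  x = 1: f_y(1, y) = 8*y + 15; no integer root y with |y| ≤ 4.
  x = 2: f_y(2, y) = 10*y + 14; no integer root y with |y| ≤ 4.
  x = 3: f_y(3, y) = 12*y + 11; no integer root y with |y| ≤ 4.
  x = 4: f_y(4, y) = 14*y + 6; no integer root y with |y| ≤ 4.
Only singular point on the grid: (-2, -3).
Classify: substitute x = -2 + u, y = -3 + v and expand: f = -3*u**3 - u**2*v + u*v**2 + v**2.
No constant or linear terms (consistent with a singular point). Quadratic part: v**2. Cubic part: -3*u**3 - u**2*v + u*v**2.
The quadratic part v**2 is a perfect square, so there is a single (double) tangent line v = 0, i.e. y = -3. Restricting the cubic part to that line (v = 0) leaves -3*u**3 ≠ 0, so f is not divisible by v and the branch is v² ≈ 3*u**3 to lowest order — this is a cusp.
Classification: cusp.


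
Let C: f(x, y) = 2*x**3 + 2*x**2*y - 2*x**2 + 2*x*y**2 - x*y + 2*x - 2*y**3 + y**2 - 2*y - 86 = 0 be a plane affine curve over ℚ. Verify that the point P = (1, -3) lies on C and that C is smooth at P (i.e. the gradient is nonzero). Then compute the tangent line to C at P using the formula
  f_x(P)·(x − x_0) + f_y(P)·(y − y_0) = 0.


Tangent line at P: 13*x - 73*y - 232 = 0.

Step 1: f(1, -3) = 0, so P lies on C.
Step 2: partial derivatives
  f_x(x, y) = 6*x**2 + 4*x*y - 4*x + 2*y**2 - y + 2, f_y(x, y) = 2*x**2 + 4*x*y - x - 6*y**2 + 2*y - 2.
  f_x(P) = 13, f_y(P) = -73 (gradient nonzero, so P is smooth).
Step 3: tangent line at P: 13·(x − 1) + -73·(y − -3) = 0.
Expanding: 13*x - 73*y - 232 = 0.


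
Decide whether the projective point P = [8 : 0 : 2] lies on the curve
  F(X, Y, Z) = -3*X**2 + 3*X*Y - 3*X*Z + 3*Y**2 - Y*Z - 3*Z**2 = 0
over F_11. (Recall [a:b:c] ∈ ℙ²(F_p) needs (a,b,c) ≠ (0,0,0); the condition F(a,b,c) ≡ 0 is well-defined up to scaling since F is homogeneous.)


F(8,0,2) ≡ 1 (mod 11); P is NOT on the curve.

Evaluate F(8, 0, 2) term-by-term (mod 11).
  -3*X**2 ↦ -3·64·1·1 = -192
  3*X*Y ↦ 3·8·0·1 = 0
  -3*X*Z ↦ -3·8·1·2 = -48
  3*Y**2 ↦ 3·1·0·1 = 0
  -Y*Z ↦ -1·1·0·2 = 0
  -3*Z**2 ↦ -3·1·1·4 = -12
Sum: F(8, 0, 2) = (-192) + (0) + (-48) + (0) + (0) + (-12) = -252.
Reducing mod 11: -252 ≡ 1 (mod 11).
Since F(a, b, c) ≡ 1 ≠ 0 (mod 11), P does NOT lie on the curve.


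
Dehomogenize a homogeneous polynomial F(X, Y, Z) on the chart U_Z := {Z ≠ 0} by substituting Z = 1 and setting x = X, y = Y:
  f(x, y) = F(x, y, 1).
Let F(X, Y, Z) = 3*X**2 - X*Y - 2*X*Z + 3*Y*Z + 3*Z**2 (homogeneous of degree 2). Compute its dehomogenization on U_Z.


f(x, y) = 3*x**2 - x*y - 2*x + 3*y + 3

On U_Z we set Z = 1. Each monomial c·X^i·Y^j·Z^k in F becomes c·x^i·y^j·1^k = c·x^i·y^j.
Substituting Z = 1: F(X, Y, 1) = 3*x**2 - x*y - 2*x + 3*y + 3.
Note: deg(f) ≤ deg(F) = 2; strict inequality happens when F is divisible by Z (lost terms).


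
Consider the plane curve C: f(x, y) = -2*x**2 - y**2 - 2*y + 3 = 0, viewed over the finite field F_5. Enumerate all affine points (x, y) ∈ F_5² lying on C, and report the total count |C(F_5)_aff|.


Affine F_5-points: {(0, 1), (0, 2), (2, 0), (2, 3), (3, 0), (3, 3)}; count = 6.

For each of the 25 pairs (x, y) ∈ F_5², evaluate f(x, y) mod 5. Record the zeros.
  x = 0: [0↦3, 1↦0, 2↦0, 3↦3, 4↦4]  zeros at y ∈ {1, 2}
  x = 1: [0↦1, 1↦3, 2↦3, 3↦1, 4↦2]  zeros at y ∈ ∅
  x = 2: [0↦0, 1↦2, 2↦2, 3↦0, 4↦1]  zeros at y ∈ {0, 3}
  x = 3: [0↦0, 1↦2, 2↦2, 3↦0, 4↦1]  zeros at y ∈ {0, 3}
  x = 4: [0↦1, 1↦3, 2↦3, 3↦1, 4↦2]  zeros at y ∈ ∅
Collecting zeros: affine points = {(0, 1), (0, 2), (2, 0), (2, 3), (3, 0), (3, 3)}.
Total count |C(F_5)_aff| = 6.
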